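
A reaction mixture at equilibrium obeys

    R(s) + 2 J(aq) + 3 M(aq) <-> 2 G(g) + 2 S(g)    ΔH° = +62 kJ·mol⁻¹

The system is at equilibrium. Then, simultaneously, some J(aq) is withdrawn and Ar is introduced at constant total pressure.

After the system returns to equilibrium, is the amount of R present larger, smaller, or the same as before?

Removing J (aq), a reactant, drives the reaction to the left.
Adding inert gas at constant total pressure expands the volume and lowers every reacting partial pressure. With Δn_gas = 4 − 0 = +4, Q moves away from K toward the side with fewer gas moles, so the system shifts toward the side with more gas moles — to the right.
The two effects oppose each other, so the net shift — and hence the change in R — cannot be determined from the given information.

cannot be determined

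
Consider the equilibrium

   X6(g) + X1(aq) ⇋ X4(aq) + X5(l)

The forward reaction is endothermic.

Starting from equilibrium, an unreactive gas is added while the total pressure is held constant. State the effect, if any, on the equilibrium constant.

unchanged

The equilibrium constant depends only on temperature. This perturbation may move the position of equilibrium, but since T is unchanged, K itself is unchanged.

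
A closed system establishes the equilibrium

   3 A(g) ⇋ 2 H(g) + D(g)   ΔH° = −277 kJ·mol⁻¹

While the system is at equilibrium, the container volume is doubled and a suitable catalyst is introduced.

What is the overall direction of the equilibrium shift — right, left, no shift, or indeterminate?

no shift

Gas moles: reactants 3, products 3. Δn_gas = 0, so a volume change leaves Q equal to K — no shift from this change.
A catalyst speeds both forward and reverse rates equally; it changes neither Q nor K — no shift from this change.
None of the changes alters Q relative to K, so there is no net shift.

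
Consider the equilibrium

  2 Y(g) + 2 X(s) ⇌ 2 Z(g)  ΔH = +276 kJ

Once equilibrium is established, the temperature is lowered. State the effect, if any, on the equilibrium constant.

K depends on temperature via the van 't Hoff relation. The forward reaction is endothermic, so lowering T decreases K.

decreases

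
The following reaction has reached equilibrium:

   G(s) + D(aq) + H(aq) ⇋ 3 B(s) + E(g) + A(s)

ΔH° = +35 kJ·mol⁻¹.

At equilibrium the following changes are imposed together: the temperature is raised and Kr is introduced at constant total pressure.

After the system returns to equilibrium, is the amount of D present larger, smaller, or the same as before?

decreases

The forward reaction is endothermic. Raising T favours the endothermic direction — shift to the right.
Adding inert gas at constant total pressure expands the volume and lowers every reacting partial pressure. With Δn_gas = 1 − 0 = +1, Q moves away from K toward the side with fewer gas moles, so the system shifts toward the side with more gas moles — to the right.
The net shift is to the right. D is a reactant, so its amount decreases.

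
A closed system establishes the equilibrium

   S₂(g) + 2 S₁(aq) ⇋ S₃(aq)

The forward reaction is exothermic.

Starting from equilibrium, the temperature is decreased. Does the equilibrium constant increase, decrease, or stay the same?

increases

K depends on temperature via the van 't Hoff relation. The forward reaction is exothermic, so lowering T increases K.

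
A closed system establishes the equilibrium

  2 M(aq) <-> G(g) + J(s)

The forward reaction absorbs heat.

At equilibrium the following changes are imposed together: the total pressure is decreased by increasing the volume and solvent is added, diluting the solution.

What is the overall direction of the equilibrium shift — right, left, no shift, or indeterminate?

Gas moles: reactants 0, products 1 (Δn_gas = +1). Expansion shifts the system toward the side with more moles of gas — to the right.
Dilution lowers every aqueous concentration by the same factor. Δn_aq = 0 − 2 = -2, so the system shifts toward the side with more dissolved moles — to the left.
The individual effects push in opposite directions; without quantitative information the net direction cannot be determined.

cannot be determined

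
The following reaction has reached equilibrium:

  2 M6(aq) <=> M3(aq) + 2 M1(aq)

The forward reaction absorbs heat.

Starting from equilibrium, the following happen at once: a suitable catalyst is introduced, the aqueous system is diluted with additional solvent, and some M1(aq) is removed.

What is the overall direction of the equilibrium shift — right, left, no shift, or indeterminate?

A catalyst speeds both forward and reverse rates equally; it changes neither Q nor K — no shift from this change.
Dilution lowers every aqueous concentration by the same factor. Δn_aq = 3 − 2 = +1, so the system shifts toward the side with more dissolved moles — to the right.
Removing M1 (aq), a product, drives the reaction to the right.
Only the nonzero effect(s) matter; the net shift is to the right.

right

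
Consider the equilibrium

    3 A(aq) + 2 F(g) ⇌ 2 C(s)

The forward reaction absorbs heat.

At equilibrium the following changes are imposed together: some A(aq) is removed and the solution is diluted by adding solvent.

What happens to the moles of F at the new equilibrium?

Removing A (aq), a reactant, drives the reaction to the left.
Dilution lowers every aqueous concentration by the same factor. Δn_aq = 0 − 3 = -3, so the system shifts toward the side with more dissolved moles — to the left.
The net shift is to the left. F is a reactant, so its amount increases.

increases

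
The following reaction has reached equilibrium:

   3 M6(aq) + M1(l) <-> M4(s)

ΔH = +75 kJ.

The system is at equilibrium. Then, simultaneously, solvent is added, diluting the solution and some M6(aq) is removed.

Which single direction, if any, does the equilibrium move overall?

left

Dilution lowers every aqueous concentration by the same factor. Δn_aq = 0 − 3 = -3, so the system shifts toward the side with more dissolved moles — to the left.
Removing M6 (aq), a reactant, drives the reaction to the left.
All effects act in the same direction — net shift to the left.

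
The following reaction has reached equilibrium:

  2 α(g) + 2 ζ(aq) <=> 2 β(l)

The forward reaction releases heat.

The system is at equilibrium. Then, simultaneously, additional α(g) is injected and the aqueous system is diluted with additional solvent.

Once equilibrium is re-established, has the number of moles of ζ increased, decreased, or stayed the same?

Adding α (g), a reactant, drives the reaction to the right.
Dilution lowers every aqueous concentration by the same factor. Δn_aq = 0 − 2 = -2, so the system shifts toward the side with more dissolved moles — to the left.
The two effects oppose each other, so the net shift — and hence the change in ζ — cannot be determined from the given information.

cannot be determined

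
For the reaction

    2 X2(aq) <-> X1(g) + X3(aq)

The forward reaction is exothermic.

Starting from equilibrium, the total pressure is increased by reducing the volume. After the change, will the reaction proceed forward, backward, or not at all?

left

Gas moles: reactants 0, products 1 (Δn_gas = +1). Compression shifts the system toward the side with fewer moles of gas — to the left.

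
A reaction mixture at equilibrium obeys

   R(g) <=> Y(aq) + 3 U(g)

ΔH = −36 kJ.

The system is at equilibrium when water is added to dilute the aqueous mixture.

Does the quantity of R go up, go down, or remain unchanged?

decreases

Dilution lowers every aqueous concentration by the same factor. Δn_aq = 1 − 0 = +1, so the system shifts toward the side with more dissolved moles — to the right.
The net shift is to the right. R is a reactant, so its amount decreases.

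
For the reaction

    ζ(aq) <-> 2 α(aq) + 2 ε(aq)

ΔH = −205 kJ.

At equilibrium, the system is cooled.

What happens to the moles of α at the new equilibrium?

The forward reaction is exothermic. Lowering T favours the exothermic direction — shift to the right.
The net shift is to the right. α is a product, so its amount increases.

increases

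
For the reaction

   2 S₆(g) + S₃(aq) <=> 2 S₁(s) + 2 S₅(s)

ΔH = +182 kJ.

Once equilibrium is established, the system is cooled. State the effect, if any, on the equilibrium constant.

K depends on temperature via the van 't Hoff relation. The forward reaction is endothermic, so lowering T decreases K.

decreases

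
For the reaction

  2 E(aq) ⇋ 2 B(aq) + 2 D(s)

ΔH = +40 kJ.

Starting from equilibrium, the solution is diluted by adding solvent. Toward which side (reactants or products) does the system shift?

Dilution scales every aqueous concentration by the same factor. Δn_aq = 2 − 2 = 0, so Q is unchanged — no shift.

no shift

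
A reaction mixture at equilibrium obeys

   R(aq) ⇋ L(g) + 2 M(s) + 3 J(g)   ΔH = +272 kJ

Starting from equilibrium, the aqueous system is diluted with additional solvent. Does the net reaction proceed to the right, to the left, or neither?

Dilution lowers every aqueous concentration by the same factor. Δn_aq = 0 − 1 = -1, so the system shifts toward the side with more dissolved moles — to the left.

left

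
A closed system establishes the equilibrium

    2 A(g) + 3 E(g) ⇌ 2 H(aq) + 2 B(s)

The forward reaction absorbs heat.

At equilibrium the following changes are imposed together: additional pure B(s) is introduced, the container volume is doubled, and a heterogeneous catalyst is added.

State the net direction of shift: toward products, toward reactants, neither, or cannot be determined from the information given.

left

B is a pure solid; its activity is 1 regardless of amount, so Q is unaffected — no shift from this change.
Gas moles: reactants 5, products 0 (Δn_gas = -5). Expansion shifts the system toward the side with more moles of gas — to the left.
A catalyst speeds both forward and reverse rates equally; it changes neither Q nor K — no shift from this change.
Only the nonzero effect(s) matter; the net shift is to the left.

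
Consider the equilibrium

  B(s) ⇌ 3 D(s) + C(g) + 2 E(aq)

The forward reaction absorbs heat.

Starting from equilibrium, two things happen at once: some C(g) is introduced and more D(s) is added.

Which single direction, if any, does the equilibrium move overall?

left

Adding C (g), a product, drives the reaction to the left.
D is a pure solid; its activity is 1 regardless of amount, so Q is unaffected — no shift from this change.
Only the nonzero effect(s) matter; the net shift is to the left.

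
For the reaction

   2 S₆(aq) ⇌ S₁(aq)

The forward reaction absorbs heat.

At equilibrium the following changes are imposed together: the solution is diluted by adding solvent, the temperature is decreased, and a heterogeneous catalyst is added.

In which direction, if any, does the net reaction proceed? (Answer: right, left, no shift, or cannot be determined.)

Dilution lowers every aqueous concentration by the same factor. Δn_aq = 1 − 2 = -1, so the system shifts toward the side with more dissolved moles — to the left.
The forward reaction is endothermic. Lowering T favours the exothermic direction — shift to the left.
A catalyst speeds both forward and reverse rates equally; it changes neither Q nor K — no shift from this change.
Only the nonzero effect(s) matter; the net shift is to the left.

left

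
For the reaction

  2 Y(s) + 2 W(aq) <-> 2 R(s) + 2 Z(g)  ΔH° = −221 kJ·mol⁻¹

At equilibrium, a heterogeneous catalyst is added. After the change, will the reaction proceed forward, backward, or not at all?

A catalyst speeds both forward and reverse rates equally; it changes neither Q nor K — no shift from this change.

no shift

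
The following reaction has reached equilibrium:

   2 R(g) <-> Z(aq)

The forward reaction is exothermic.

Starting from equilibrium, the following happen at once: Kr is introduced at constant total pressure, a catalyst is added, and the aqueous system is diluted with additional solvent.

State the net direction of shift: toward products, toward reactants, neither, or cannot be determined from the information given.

Adding inert gas at constant total pressure expands the volume and lowers every reacting partial pressure. With Δn_gas = 0 − 2 = -2, Q moves away from K toward the side with fewer gas moles, so the system shifts toward the side with more gas moles — to the left.
A catalyst speeds both forward and reverse rates equally; it changes neither Q nor K — no shift from this change.
Dilution lowers every aqueous concentration by the same factor. Δn_aq = 1 − 0 = +1, so the system shifts toward the side with more dissolved moles — to the right.
The individual effects push in opposite directions; without quantitative information the net direction cannot be determined.

cannot be determined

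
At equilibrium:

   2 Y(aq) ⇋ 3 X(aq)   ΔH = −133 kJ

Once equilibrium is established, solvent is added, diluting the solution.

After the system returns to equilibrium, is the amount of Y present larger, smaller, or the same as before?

decreases

Dilution lowers every aqueous concentration by the same factor. Δn_aq = 3 − 2 = +1, so the system shifts toward the side with more dissolved moles — to the right.
The net shift is to the right. Y is a reactant, so its amount decreases.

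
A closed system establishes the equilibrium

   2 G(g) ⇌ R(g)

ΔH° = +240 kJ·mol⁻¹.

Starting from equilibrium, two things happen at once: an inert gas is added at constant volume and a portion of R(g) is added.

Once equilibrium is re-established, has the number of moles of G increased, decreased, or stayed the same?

At constant volume, adding an inert gas leaves every reacting species' partial pressure unchanged, so Q is unchanged — no shift from this change.
Adding R (g), a product, drives the reaction to the left.
The net shift is to the left. G is a reactant, so its amount increases.

increases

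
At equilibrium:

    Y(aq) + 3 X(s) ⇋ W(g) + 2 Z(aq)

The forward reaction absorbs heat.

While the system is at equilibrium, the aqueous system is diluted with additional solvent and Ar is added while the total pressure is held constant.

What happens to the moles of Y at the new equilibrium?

decreases

Dilution lowers every aqueous concentration by the same factor. Δn_aq = 2 − 1 = +1, so the system shifts toward the side with more dissolved moles — to the right.
Adding inert gas at constant total pressure expands the volume and lowers every reacting partial pressure. With Δn_gas = 1 − 0 = +1, Q moves away from K toward the side with fewer gas moles, so the system shifts toward the side with more gas moles — to the right.
The net shift is to the right. Y is a reactant, so its amount decreases.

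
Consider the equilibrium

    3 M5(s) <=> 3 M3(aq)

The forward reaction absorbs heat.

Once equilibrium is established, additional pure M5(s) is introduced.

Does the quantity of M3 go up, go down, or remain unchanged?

unchanged

M5 is a pure solid; its activity is 1 regardless of amount, so Q is unaffected — no shift from this change.
No net shift occurs, so the amount of M3 is unchanged.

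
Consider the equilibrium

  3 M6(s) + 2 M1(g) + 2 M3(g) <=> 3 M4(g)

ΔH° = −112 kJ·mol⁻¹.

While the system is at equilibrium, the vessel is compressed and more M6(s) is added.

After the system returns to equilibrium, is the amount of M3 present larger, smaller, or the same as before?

decreases

Gas moles: reactants 4, products 3 (Δn_gas = -1). Compression shifts the system toward the side with fewer moles of gas — to the right.
M6 is a pure solid; its activity is 1 regardless of amount, so Q is unaffected — no shift from this change.
The net shift is to the right. M3 is a reactant, so its amount decreases.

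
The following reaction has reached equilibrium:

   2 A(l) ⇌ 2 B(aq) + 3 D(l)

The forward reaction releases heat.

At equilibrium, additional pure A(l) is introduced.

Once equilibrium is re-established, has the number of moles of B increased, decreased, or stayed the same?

A is a pure liquid; its activity is 1 regardless of amount, so Q is unaffected — no shift from this change.
No net shift occurs, so the amount of B is unchanged.

unchanged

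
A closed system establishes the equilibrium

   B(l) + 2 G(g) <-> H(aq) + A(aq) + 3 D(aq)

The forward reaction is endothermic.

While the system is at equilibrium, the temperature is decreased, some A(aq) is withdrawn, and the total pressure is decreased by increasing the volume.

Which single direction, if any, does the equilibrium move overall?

cannot be determined

The forward reaction is endothermic. Lowering T favours the exothermic direction — shift to the left.
Removing A (aq), a product, drives the reaction to the right.
Gas moles: reactants 2, products 0 (Δn_gas = -2). Expansion shifts the system toward the side with more moles of gas — to the left.
The individual effects push in opposite directions; without quantitative information the net direction cannot be determined.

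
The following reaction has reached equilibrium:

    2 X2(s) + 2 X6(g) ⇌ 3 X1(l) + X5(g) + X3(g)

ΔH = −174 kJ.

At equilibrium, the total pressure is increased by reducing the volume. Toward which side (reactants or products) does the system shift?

Gas moles: reactants 2, products 2. Δn_gas = 0, so a volume change leaves Q equal to K — no shift from this change.

no shift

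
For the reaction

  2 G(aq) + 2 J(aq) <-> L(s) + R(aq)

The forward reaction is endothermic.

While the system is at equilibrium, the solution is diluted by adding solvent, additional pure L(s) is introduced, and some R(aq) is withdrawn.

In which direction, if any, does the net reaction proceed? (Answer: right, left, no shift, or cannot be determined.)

Dilution lowers every aqueous concentration by the same factor. Δn_aq = 1 − 4 = -3, so the system shifts toward the side with more dissolved moles — to the left.
L is a pure solid; its activity is 1 regardless of amount, so Q is unaffected — no shift from this change.
Removing R (aq), a product, drives the reaction to the right.
The individual effects push in opposite directions; without quantitative information the net direction cannot be determined.

cannot be determined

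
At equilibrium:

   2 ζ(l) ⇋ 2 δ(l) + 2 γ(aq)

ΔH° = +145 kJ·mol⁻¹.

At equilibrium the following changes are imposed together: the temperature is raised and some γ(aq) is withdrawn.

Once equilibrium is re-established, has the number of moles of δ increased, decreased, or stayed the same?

The forward reaction is endothermic. Raising T favours the endothermic direction — shift to the right.
Removing γ (aq), a product, drives the reaction to the right.
The net shift is to the right. δ is a product, so its amount increases.

increases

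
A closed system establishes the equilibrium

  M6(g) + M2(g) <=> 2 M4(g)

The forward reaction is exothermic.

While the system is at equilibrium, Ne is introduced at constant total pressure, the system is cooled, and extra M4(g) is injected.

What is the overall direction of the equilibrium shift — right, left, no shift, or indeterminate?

cannot be determined

Adding inert gas at constant total pressure expands the volume, scaling every reacting partial pressure by the same factor. Δn_gas = 2 − 2 = 0, so Q is unchanged — no shift.
The forward reaction is exothermic. Lowering T favours the exothermic direction — shift to the right.
Adding M4 (g), a product, drives the reaction to the left.
The individual effects push in opposite directions; without quantitative information the net direction cannot be determined.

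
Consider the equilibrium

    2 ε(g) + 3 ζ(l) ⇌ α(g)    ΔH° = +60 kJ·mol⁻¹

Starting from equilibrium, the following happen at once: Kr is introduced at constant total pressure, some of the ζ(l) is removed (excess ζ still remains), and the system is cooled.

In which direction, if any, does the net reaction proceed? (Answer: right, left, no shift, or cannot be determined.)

Adding inert gas at constant total pressure expands the volume and lowers every reacting partial pressure. With Δn_gas = 1 − 2 = -1, Q moves away from K toward the side with fewer gas moles, so the system shifts toward the side with more gas moles — to the left.
ζ is a pure liquid; its activity is 1 regardless of amount, so Q is unaffected — no shift from this change.
The forward reaction is endothermic. Lowering T favours the exothermic direction — shift to the left.
Only the nonzero effect(s) matter; the net shift is to the left.

left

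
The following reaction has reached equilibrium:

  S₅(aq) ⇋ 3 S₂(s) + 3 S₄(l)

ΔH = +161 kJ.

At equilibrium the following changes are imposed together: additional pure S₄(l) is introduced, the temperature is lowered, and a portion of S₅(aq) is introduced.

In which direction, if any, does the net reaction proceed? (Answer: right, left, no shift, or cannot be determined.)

S₄ is a pure liquid; its activity is 1 regardless of amount, so Q is unaffected — no shift from this change.
The forward reaction is endothermic. Lowering T favours the exothermic direction — shift to the left.
Adding S₅ (aq), a reactant, drives the reaction to the right.
The individual effects push in opposite directions; without quantitative information the net direction cannot be determined.

cannot be determined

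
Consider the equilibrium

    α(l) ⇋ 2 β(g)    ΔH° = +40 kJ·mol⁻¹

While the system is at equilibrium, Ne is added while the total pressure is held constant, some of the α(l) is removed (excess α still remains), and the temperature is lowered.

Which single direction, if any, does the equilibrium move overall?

Adding inert gas at constant total pressure expands the volume and lowers every reacting partial pressure. With Δn_gas = 2 − 0 = +2, Q moves away from K toward the side with fewer gas moles, so the system shifts toward the side with more gas moles — to the right.
α is a pure liquid; its activity is 1 regardless of amount, so Q is unaffected — no shift from this change.
The forward reaction is endothermic. Lowering T favours the exothermic direction — shift to the left.
The individual effects push in opposite directions; without quantitative information the net direction cannot be determined.

cannot be determined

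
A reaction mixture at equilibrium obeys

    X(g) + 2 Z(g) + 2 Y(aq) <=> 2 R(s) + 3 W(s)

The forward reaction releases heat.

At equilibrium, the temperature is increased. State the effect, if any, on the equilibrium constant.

K depends on temperature via the van 't Hoff relation. The forward reaction is exothermic, so raising T decreases K.

decreases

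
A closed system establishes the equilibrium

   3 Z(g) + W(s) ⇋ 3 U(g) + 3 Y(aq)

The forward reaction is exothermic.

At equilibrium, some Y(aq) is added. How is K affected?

unchanged

The equilibrium constant depends only on temperature. This perturbation may move the position of equilibrium, but since T is unchanged, K itself is unchanged.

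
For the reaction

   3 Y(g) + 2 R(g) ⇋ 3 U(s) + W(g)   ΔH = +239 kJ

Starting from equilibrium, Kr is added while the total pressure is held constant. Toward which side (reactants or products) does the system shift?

left

Adding inert gas at constant total pressure expands the volume and lowers every reacting partial pressure. With Δn_gas = 1 − 5 = -4, Q moves away from K toward the side with fewer gas moles, so the system shifts toward the side with more gas moles — to the left.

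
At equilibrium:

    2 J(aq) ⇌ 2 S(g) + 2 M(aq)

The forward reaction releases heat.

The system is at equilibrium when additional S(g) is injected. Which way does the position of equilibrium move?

Adding S (g), a product, drives the reaction to the left.

left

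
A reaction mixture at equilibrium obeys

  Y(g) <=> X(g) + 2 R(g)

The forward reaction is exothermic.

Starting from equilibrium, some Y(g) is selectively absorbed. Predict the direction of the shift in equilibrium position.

left

Removing Y (g), a reactant, drives the reaction to the left.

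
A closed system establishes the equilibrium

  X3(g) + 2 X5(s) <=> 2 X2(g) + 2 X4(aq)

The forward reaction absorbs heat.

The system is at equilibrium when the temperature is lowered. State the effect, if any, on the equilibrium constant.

decreases

K depends on temperature via the van 't Hoff relation. The forward reaction is endothermic, so lowering T decreases K.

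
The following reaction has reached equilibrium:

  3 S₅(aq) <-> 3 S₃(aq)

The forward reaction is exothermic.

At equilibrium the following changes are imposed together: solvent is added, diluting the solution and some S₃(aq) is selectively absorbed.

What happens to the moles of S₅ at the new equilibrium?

Dilution scales every aqueous concentration by the same factor. Δn_aq = 3 − 3 = 0, so Q is unchanged — no shift.
Removing S₃ (aq), a product, drives the reaction to the right.
The net shift is to the right. S₅ is a reactant, so its amount decreases.

decreases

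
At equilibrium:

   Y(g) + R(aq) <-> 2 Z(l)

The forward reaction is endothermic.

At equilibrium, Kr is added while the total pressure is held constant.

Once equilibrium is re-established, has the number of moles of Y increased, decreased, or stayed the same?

Adding inert gas at constant total pressure expands the volume and lowers every reacting partial pressure. With Δn_gas = 0 − 1 = -1, Q moves away from K toward the side with fewer gas moles, so the system shifts toward the side with more gas moles — to the left.
The net shift is to the left. Y is a reactant, so its amount increases.

increases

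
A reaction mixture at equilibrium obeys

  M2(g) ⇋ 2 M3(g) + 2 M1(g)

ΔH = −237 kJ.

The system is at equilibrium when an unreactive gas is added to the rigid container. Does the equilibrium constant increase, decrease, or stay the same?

unchanged

The equilibrium constant depends only on temperature. This perturbation changes neither the position of equilibrium nor K.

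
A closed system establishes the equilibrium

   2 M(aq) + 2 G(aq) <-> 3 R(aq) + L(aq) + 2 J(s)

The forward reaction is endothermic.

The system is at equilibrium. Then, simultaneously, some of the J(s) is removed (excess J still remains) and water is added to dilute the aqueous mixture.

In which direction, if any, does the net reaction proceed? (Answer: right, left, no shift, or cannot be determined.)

no shift

J is a pure solid; its activity is 1 regardless of amount, so Q is unaffected — no shift from this change.
Dilution scales every aqueous concentration by the same factor. Δn_aq = 4 − 4 = 0, so Q is unchanged — no shift.
None of the changes alters Q relative to K, so there is no net shift.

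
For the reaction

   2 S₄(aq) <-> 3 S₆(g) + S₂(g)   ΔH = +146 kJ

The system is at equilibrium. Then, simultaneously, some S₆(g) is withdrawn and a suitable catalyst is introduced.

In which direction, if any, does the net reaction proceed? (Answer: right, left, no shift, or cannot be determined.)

right

Removing S₆ (g), a product, drives the reaction to the right.
A catalyst speeds both forward and reverse rates equally; it changes neither Q nor K — no shift from this change.
Only the nonzero effect(s) matter; the net shift is to the right.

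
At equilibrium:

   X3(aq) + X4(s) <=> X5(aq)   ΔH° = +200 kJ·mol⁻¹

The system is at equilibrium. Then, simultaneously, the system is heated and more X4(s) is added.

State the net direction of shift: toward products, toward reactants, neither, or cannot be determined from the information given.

The forward reaction is endothermic. Raising T favours the endothermic direction — shift to the right.
X4 is a pure solid; its activity is 1 regardless of amount, so Q is unaffected — no shift from this change.
Only the nonzero effect(s) matter; the net shift is to the right.

right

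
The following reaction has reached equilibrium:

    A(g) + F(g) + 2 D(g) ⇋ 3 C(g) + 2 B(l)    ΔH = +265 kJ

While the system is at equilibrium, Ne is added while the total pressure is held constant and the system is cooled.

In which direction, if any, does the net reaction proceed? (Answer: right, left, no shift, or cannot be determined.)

Adding inert gas at constant total pressure expands the volume and lowers every reacting partial pressure. With Δn_gas = 3 − 4 = -1, Q moves away from K toward the side with fewer gas moles, so the system shifts toward the side with more gas moles — to the left.
The forward reaction is endothermic. Lowering T favours the exothermic direction — shift to the left.
All effects act in the same direction — net shift to the left.

left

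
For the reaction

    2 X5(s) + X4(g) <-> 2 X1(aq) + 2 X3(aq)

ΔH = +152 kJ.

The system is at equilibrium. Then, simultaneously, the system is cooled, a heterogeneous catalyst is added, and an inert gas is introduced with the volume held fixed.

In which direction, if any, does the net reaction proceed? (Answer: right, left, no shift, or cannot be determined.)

The forward reaction is endothermic. Lowering T favours the exothermic direction — shift to the left.
A catalyst speeds both forward and reverse rates equally; it changes neither Q nor K — no shift from this change.
At constant volume, adding an inert gas leaves every reacting species' partial pressure unchanged, so Q is unchanged — no shift from this change.
Only the nonzero effect(s) matter; the net shift is to the left.

left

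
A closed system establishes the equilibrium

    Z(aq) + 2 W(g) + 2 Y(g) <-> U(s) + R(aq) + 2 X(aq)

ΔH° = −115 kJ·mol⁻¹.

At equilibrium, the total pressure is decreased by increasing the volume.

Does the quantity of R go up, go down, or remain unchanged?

Gas moles: reactants 4, products 0 (Δn_gas = -4). Expansion shifts the system toward the side with more moles of gas — to the left.
The net shift is to the left. R is a product, so its amount decreases.

decreases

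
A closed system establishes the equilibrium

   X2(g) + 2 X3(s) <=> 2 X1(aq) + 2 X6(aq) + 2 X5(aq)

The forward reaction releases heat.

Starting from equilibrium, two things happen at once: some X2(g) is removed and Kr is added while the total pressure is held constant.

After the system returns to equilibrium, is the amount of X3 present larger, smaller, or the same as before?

increases

Removing X2 (g), a reactant, drives the reaction to the left.
Adding inert gas at constant total pressure expands the volume and lowers every reacting partial pressure. With Δn_gas = 0 − 1 = -1, Q moves away from K toward the side with fewer gas moles, so the system shifts toward the side with more gas moles — to the left.
The net shift is to the left. X3 is a reactant, so its amount increases.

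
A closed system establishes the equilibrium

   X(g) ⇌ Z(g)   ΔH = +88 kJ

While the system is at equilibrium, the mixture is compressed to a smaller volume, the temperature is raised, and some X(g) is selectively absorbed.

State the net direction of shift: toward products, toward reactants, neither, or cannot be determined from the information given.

cannot be determined

Gas moles: reactants 1, products 1. Δn_gas = 0, so a volume change leaves Q equal to K — no shift from this change.
The forward reaction is endothermic. Raising T favours the endothermic direction — shift to the right.
Removing X (g), a reactant, drives the reaction to the left.
The individual effects push in opposite directions; without quantitative information the net direction cannot be determined.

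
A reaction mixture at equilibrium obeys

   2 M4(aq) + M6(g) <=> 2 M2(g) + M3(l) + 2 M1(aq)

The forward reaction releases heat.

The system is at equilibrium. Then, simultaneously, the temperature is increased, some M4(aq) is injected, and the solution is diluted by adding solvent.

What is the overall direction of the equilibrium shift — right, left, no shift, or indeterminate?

cannot be determined

The forward reaction is exothermic. Raising T favours the endothermic direction — shift to the left.
Adding M4 (aq), a reactant, drives the reaction to the right.
Dilution scales every aqueous concentration by the same factor. Δn_aq = 2 − 2 = 0, so Q is unchanged — no shift.
The individual effects push in opposite directions; without quantitative information the net direction cannot be determined.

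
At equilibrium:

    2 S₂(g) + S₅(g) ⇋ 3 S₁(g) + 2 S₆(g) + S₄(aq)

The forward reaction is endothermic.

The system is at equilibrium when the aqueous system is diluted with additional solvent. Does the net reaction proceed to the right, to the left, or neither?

Dilution lowers every aqueous concentration by the same factor. Δn_aq = 1 − 0 = +1, so the system shifts toward the side with more dissolved moles — to the right.

right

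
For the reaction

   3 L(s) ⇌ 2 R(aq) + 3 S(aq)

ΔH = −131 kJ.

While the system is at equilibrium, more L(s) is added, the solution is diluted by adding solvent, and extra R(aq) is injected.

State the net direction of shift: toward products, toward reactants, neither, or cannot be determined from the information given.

L is a pure solid; its activity is 1 regardless of amount, so Q is unaffected — no shift from this change.
Dilution lowers every aqueous concentration by the same factor. Δn_aq = 5 − 0 = +5, so the system shifts toward the side with more dissolved moles — to the right.
Adding R (aq), a product, drives the reaction to the left.
The individual effects push in opposite directions; without quantitative information the net direction cannot be determined.

cannot be determined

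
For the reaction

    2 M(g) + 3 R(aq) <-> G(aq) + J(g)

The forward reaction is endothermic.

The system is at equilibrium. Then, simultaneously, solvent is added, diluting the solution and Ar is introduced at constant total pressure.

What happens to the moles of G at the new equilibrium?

Dilution lowers every aqueous concentration by the same factor. Δn_aq = 1 − 3 = -2, so the system shifts toward the side with more dissolved moles — to the left.
Adding inert gas at constant total pressure expands the volume and lowers every reacting partial pressure. With Δn_gas = 1 − 2 = -1, Q moves away from K toward the side with fewer gas moles, so the system shifts toward the side with more gas moles — to the left.
The net shift is to the left. G is a product, so its amount decreases.

decreases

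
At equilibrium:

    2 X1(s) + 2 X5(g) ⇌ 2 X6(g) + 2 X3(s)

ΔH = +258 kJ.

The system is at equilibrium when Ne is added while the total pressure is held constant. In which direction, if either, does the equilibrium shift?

Adding inert gas at constant total pressure expands the volume, scaling every reacting partial pressure by the same factor. Δn_gas = 2 − 2 = 0, so Q is unchanged — no shift.

no shift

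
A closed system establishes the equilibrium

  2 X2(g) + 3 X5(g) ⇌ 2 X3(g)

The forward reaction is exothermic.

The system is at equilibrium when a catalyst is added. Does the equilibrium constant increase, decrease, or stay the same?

unchanged

The equilibrium constant depends only on temperature. This perturbation changes neither the position of equilibrium nor K.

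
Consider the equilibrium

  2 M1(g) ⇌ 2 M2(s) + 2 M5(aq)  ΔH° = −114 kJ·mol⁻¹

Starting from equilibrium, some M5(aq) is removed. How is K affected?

The equilibrium constant depends only on temperature. This perturbation may move the position of equilibrium, but since T is unchanged, K itself is unchanged.

unchanged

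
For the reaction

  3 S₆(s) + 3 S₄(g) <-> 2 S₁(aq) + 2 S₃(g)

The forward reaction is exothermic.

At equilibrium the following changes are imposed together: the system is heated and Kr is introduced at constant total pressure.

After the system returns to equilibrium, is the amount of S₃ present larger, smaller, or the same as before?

decreases

The forward reaction is exothermic. Raising T favours the endothermic direction — shift to the left.
Adding inert gas at constant total pressure expands the volume and lowers every reacting partial pressure. With Δn_gas = 2 − 3 = -1, Q moves away from K toward the side with fewer gas moles, so the system shifts toward the side with more gas moles — to the left.
The net shift is to the left. S₃ is a product, so its amount decreases.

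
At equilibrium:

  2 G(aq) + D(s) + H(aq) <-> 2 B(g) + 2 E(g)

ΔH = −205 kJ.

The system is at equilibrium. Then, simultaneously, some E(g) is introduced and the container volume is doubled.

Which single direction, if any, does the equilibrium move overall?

Adding E (g), a product, drives the reaction to the left.
Gas moles: reactants 0, products 4 (Δn_gas = +4). Expansion shifts the system toward the side with more moles of gas — to the right.
The individual effects push in opposite directions; without quantitative information the net direction cannot be determined.

cannot be determined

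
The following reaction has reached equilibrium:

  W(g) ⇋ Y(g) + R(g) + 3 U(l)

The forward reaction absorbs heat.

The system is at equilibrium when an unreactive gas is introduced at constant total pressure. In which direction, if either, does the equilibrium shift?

Adding inert gas at constant total pressure expands the volume and lowers every reacting partial pressure. With Δn_gas = 2 − 1 = +1, Q moves away from K toward the side with fewer gas moles, so the system shifts toward the side with more gas moles — to the right.

right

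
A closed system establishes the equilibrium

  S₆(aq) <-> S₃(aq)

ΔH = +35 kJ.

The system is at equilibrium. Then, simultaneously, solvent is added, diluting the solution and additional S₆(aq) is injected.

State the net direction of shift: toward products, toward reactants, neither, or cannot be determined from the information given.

right

Dilution scales every aqueous concentration by the same factor. Δn_aq = 1 − 1 = 0, so Q is unchanged — no shift.
Adding S₆ (aq), a reactant, drives the reaction to the right.
Only the nonzero effect(s) matter; the net shift is to the right.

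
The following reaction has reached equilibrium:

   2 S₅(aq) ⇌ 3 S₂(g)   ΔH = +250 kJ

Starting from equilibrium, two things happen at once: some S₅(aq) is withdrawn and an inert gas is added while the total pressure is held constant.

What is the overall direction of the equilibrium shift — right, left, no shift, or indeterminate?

cannot be determined

Removing S₅ (aq), a reactant, drives the reaction to the left.
Adding inert gas at constant total pressure expands the volume and lowers every reacting partial pressure. With Δn_gas = 3 − 0 = +3, Q moves away from K toward the side with fewer gas moles, so the system shifts toward the side with more gas moles — to the right.
The individual effects push in opposite directions; without quantitative information the net direction cannot be determined.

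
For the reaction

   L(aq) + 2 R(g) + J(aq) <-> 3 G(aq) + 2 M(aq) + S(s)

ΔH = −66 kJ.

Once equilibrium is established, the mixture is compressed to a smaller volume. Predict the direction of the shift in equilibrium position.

right

Gas moles: reactants 2, products 0 (Δn_gas = -2). Compression shifts the system toward the side with fewer moles of gas — to the right.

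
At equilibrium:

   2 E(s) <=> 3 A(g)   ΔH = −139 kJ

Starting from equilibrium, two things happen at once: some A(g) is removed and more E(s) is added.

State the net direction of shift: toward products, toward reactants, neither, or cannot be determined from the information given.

Removing A (g), a product, drives the reaction to the right.
E is a pure solid; its activity is 1 regardless of amount, so Q is unaffected — no shift from this change.
Only the nonzero effect(s) matter; the net shift is to the right.

right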